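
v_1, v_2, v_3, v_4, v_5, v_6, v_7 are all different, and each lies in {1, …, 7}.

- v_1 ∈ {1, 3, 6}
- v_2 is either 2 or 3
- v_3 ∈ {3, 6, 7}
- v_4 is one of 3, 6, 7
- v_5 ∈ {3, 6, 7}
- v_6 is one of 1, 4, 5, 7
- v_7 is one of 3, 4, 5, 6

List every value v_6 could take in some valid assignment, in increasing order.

4, 5

The 7 variables draw from only 7 values {1, 2, 3, 4, 5, 6, 7}, so each is used; only v_2 can be 2, hence v_2 = 2.
v_3, v_4, v_5 share exactly the 3 values {3, 6, 7}; by pigeonhole those values go to them, so strike 3, 6, 7 from v_1, v_6, v_7.
v_1 has just one choice, so v_1 = 1. Remove 1 from v_6.
No further eliminations apply; v_6 can still be any of 4, 5.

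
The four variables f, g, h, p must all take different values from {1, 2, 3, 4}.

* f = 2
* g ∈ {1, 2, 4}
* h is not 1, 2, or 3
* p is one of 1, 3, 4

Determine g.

1

f must be 2 (only option left). Strike 2 from g.
That leaves h = 4. Eliminate 4 elsewhere: g, p.
So g = 1.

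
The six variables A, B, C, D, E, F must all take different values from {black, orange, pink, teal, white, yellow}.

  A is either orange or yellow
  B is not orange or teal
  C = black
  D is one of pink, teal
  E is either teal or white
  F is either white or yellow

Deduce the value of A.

orange

C must be black (only option left). Strike black from B.
Among the 5 still-open variables, orange fits only A (and all 5 values in {orange, pink, teal, white, yellow} must be used), so A = orange.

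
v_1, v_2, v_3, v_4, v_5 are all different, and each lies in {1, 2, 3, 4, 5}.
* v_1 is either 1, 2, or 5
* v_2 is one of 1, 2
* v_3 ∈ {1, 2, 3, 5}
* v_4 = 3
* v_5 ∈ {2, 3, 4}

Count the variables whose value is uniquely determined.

2

v_4's domain is down to {3}, so v_4 = 3. Remove 3 from v_3, v_5.
Among the 4 still-open variables, 4 fits only v_5 (and all 4 values in {1, 2, 4, 5} must be used), so v_5 = 4.
Determined: v_4=3, v_5=4. The other variables each still have more than one consistent value. That makes 2.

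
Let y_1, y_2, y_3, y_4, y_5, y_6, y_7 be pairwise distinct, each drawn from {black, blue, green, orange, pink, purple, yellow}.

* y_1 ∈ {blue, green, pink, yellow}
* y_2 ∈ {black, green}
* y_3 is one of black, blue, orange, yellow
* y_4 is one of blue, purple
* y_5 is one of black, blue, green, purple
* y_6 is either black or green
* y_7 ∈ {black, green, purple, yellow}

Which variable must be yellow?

y_7

Among the 7 variables, orange fits only y_3 (and all 7 values in {black, blue, green, orange, pink, purple, yellow} must be used), so y_3 = orange.
Among the 6 still-open variables, pink fits only y_1 (and all 6 values in {black, blue, green, pink, purple, yellow} must be used), so y_1 = pink.
The 5 still-open variables together cover exactly {black, blue, green, purple, yellow} — 5 values for 5 variables — and yellow appears only in y_7's list, so y_7 = yellow.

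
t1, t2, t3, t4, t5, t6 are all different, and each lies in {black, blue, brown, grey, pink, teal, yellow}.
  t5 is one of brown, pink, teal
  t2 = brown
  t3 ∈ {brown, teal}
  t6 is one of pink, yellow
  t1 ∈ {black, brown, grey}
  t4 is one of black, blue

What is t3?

teal

t2 has just one choice, so t2 = brown. Strike brown from t1, t3, t5.
So t3 = teal.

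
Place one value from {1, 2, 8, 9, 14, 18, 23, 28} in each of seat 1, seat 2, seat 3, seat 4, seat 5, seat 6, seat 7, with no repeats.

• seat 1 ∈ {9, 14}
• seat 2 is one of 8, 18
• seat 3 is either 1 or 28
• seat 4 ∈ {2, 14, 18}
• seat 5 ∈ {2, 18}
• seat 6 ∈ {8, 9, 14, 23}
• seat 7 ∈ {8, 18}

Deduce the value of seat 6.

23

The 2 variables seat 2 and seat 7 are confined to {8, 18}, which locks those values in; drop them from seat 4, seat 5, seat 6.
seat 5 must be 2 (only option left). So seat 4 can't be 2.
seat 4 has just one choice, so seat 4 = 14. Eliminate 14 elsewhere: seat 1, seat 6.
seat 1's domain is down to {9}, so seat 1 = 9. Eliminate 9 elsewhere: seat 6.
So seat 6 = 23.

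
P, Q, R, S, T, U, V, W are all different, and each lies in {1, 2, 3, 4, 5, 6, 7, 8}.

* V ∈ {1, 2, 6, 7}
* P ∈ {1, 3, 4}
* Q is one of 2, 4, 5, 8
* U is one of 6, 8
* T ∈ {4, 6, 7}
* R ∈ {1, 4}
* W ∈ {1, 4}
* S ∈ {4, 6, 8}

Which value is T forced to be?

7

The 8 variables draw from only 8 values {1, 2, 3, 4, 5, 6, 7, 8}, so each is used; only P can be 3, hence P = 3.
Among the 7 still-open variables, 5 fits only Q (and all 7 values in {1, 2, 4, 5, 6, 7, 8} must be used), so Q = 5.
Among the 6 still-open variables, 2 fits only V (and all 6 values in {1, 2, 4, 6, 7, 8} must be used), so V = 2.
Among the 5 still-open variables, 7 fits only T (and all 5 values in {1, 4, 6, 7, 8} must be used), so T = 7.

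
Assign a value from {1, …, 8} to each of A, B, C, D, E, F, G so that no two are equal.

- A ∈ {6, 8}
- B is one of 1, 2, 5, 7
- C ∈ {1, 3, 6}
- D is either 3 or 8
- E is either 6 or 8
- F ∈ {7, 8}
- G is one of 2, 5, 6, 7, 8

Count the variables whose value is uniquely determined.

A and E between them cover only {6, 8} — a naked pair. Remove those values from C, D, F, G.
D has just one choice, so D = 3. Remove 3 from C.
F has just one choice, so F = 7. Strike 7 from B, G.
C's domain is down to {1}, so C = 1. Eliminate 1 elsewhere: B.
Determined: C=1, D=3, F=7. The other variables each still have more than one consistent value. That makes 3.

3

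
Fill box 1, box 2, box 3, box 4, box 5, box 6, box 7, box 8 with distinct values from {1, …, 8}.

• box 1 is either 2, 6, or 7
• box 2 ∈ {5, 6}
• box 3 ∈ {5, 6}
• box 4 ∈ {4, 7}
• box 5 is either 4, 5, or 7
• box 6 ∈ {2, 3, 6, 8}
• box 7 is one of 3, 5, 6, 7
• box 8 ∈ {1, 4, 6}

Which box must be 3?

box 7

The 8 variables together cover exactly {1, 2, 3, 4, 5, 6, 7, 8} — 8 values for 8 variables — and 1 appears only in box 8's list, so box 8 = 1.
Among the 7 still-open variables, 8 fits only box 6 (and all 7 values in {2, 3, 4, 5, 6, 7, 8} must be used), so box 6 = 8.
Among the 6 still-open variables, 2 fits only box 1 (and all 6 values in {2, 3, 4, 5, 6, 7} must be used), so box 1 = 2.
The 5 still-open variables together cover exactly {3, 4, 5, 6, 7} — 5 values for 5 variables — and 3 appears only in box 7's list, so box 7 = 3.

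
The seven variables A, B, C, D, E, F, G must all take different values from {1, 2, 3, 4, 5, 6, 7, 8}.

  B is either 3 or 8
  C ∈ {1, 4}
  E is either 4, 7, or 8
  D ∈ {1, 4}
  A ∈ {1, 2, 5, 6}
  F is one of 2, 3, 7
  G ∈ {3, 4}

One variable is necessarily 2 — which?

F

C and D between them cover only {1, 4} — a naked pair. Remove those values from A, E, G.
G must be 3 (only option left). So B, F can't be 3.
That leaves B = 8. Remove 8 from E.
E has just one choice, so E = 7. Strike 7 from F.
So 2 goes to F.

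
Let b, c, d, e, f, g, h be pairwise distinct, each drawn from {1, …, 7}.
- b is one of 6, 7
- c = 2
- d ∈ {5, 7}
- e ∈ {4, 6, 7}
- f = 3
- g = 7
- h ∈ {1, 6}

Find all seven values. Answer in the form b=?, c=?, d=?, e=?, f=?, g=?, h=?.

c has just one choice, so c = 2.
f has just one choice, so f = 3.
g must be 7 (only option left). So b, d, e can't be 7.
b's domain is down to {6}, so b = 6. Remove 6 from e, h.
d has just one choice, so d = 5.
That leaves e = 4.
h's domain is down to {1}, so h = 1.

b=6, c=2, d=5, e=4, f=3, g=7, h=1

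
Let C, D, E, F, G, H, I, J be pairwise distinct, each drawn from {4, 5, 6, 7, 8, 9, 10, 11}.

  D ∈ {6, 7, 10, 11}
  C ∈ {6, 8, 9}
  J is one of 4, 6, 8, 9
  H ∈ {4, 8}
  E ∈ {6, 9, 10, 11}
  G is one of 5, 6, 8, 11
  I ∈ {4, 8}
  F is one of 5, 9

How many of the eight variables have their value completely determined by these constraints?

4

The 8 variables draw from only 8 values {4, 5, 6, 7, 8, 9, 10, 11}, so each is used; only D can be 7, hence D = 7.
The 7 still-open variables together cover exactly {4, 5, 6, 8, 9, 10, 11} — 7 values for 7 variables — and 10 appears only in E's list, so E = 10.
The 6 still-open variables draw from only 6 values {4, 5, 6, 8, 9, 11}, so each is used; only G can be 11, hence G = 11.
The 5 still-open variables draw from only 5 values {4, 5, 6, 8, 9}, so each is used; only F can be 5, hence F = 5.
H and I between them cover only {4, 8} — a naked pair. Remove those values from C, J.
Determined: D=7, E=10, F=5, G=11. The other variables each still have more than one consistent value. That makes 4.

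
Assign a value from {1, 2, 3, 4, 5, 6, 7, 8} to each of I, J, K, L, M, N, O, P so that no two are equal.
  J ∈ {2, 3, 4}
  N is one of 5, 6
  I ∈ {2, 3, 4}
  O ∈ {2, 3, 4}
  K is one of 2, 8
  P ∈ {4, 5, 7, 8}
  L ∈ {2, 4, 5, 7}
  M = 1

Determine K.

M must be 1 (only option left).
The 7 still-open variables together cover exactly {2, 3, 4, 5, 6, 7, 8} — 7 values for 7 variables — and 6 appears only in N's list, so N = 6.
I, J, O between them cover only {2, 3, 4} — a naked triple. Remove those values from K, L, P.
So K = 8.

8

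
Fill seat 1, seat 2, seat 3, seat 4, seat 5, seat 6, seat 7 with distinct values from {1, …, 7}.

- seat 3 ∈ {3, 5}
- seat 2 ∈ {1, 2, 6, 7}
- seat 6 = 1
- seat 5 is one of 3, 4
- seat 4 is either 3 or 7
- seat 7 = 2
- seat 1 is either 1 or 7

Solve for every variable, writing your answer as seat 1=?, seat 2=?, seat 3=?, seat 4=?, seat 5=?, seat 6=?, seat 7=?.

seat 1=7, seat 2=6, seat 3=5, seat 4=3, seat 5=4, seat 6=1, seat 7=2

seat 6 has just one choice, so seat 6 = 1. Strike 1 from seat 1, seat 2.
seat 7 has just one choice, so seat 7 = 2. So seat 2 can't be 2.
seat 1 must be 7 (only option left). Remove 7 from seat 2, seat 4.
seat 2's domain is down to {6}, so seat 2 = 6.
That leaves seat 4 = 3. Strike 3 from seat 3, seat 5.
seat 5 has just one choice, so seat 5 = 4.
That leaves seat 3 = 5.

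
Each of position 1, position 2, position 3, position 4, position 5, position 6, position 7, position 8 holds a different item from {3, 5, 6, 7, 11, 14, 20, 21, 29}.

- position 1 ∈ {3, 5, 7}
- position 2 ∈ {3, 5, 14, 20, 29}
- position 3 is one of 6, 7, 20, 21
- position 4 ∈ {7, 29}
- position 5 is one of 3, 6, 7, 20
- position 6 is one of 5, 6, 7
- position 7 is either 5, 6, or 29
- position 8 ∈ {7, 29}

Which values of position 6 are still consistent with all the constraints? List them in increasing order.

5, 6

The 8 variables draw from only 8 values {3, 5, 6, 7, 14, 20, 21, 29}, so each is used; only position 2 can be 14, hence position 2 = 14.
The 7 still-open variables draw from only 7 values {3, 5, 6, 7, 20, 21, 29}, so each is used; only position 3 can be 21, hence position 3 = 21.
The 6 still-open variables together cover exactly {3, 5, 6, 7, 20, 29} — 6 values for 6 variables — and 20 appears only in position 5's list, so position 5 = 20.
Among the 5 still-open variables, 3 fits only position 1 (and all 5 values in {3, 5, 6, 7, 29} must be used), so position 1 = 3.
position 4 and position 8 share exactly the 2 values {7, 29}; by pigeonhole those values go to them, so strike 7, 29 from position 6, position 7.
No further eliminations apply; position 6 can still be any of 5, 6.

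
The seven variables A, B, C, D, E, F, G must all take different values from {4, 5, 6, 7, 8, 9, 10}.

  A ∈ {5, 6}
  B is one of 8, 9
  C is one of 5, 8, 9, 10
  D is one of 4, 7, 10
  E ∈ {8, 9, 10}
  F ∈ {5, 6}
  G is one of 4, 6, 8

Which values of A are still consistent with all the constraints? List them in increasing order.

The 7 variables together cover exactly {4, 5, 6, 7, 8, 9, 10} — 7 values for 7 variables — and 7 appears only in D's list, so D = 7.
Among the 6 still-open variables, 4 fits only G (and all 6 values in {4, 5, 6, 8, 9, 10} must be used), so G = 4.
A and F share exactly the 2 values {5, 6}; by pigeonhole those values go to them, so strike 5, 6 from C.
No further eliminations apply; A can still be any of 5, 6.

5, 6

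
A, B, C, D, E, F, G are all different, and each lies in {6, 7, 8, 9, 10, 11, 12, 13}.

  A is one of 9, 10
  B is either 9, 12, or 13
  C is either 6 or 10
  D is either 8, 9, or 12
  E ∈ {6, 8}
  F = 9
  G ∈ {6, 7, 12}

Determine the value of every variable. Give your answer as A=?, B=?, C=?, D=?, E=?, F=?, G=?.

A=10, B=13, C=6, D=12, E=8, F=9, G=7

F must be 9 (only option left). Eliminate 9 elsewhere: A, B, D.
That leaves A = 10. Remove 10 from C.
That leaves C = 6. So E, G can't be 6.
That leaves E = 8. Remove 8 from D.
D must be 12 (only option left). So B, G can't be 12.
That leaves G = 7.
B has just one choice, so B = 13.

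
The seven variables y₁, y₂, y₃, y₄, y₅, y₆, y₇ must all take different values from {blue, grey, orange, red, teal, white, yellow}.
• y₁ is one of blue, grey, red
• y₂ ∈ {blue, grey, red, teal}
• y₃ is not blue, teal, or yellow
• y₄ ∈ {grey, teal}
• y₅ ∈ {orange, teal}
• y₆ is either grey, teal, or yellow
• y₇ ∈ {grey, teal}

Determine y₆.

The 7 variables draw from only 7 values {blue, grey, orange, red, teal, white, yellow}, so each is used; only y₃ can be white, hence y₃ = white.
The 6 still-open variables together cover exactly {blue, grey, orange, red, teal, yellow} — 6 values for 6 variables — and orange appears only in y₅'s list, so y₅ = orange.
Among the 5 still-open variables, yellow fits only y₆ (and all 5 values in {blue, grey, red, teal, yellow} must be used), so y₆ = yellow.

yellow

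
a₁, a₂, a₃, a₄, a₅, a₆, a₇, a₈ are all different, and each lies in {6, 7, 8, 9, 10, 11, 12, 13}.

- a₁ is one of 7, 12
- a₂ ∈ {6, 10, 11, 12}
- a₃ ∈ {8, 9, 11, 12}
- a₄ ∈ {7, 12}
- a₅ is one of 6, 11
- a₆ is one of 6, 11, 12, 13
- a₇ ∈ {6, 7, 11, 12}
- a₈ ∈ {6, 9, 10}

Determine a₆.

13

Among the 8 variables, 8 fits only a₃ (and all 8 values in {6, 7, 8, 9, 10, 11, 12, 13} must be used), so a₃ = 8.
The 7 still-open variables together cover exactly {6, 7, 9, 10, 11, 12, 13} — 7 values for 7 variables — and 9 appears only in a₈'s list, so a₈ = 9.
The 6 still-open variables draw from only 6 values {6, 7, 10, 11, 12, 13}, so each is used; only a₂ can be 10, hence a₂ = 10.
The 5 still-open variables draw from only 5 values {6, 7, 11, 12, 13}, so each is used; only a₆ can be 13, hence a₆ = 13.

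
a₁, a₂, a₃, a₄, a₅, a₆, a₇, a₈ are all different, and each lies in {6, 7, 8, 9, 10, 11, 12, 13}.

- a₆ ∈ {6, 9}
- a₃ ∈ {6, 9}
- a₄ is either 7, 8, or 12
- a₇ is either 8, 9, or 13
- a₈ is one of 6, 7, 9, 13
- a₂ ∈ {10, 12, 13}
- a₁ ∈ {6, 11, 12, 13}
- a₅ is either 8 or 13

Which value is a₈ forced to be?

7

The 8 variables together cover exactly {6, 7, 8, 9, 10, 11, 12, 13} — 8 values for 8 variables — and 10 appears only in a₂'s list, so a₂ = 10.
The 7 still-open variables draw from only 7 values {6, 7, 8, 9, 11, 12, 13}, so each is used; only a₁ can be 11, hence a₁ = 11.
Among the 6 still-open variables, 12 fits only a₄ (and all 6 values in {6, 7, 8, 9, 12, 13} must be used), so a₄ = 12.
The 5 still-open variables together cover exactly {6, 7, 8, 9, 13} — 5 values for 5 variables — and 7 appears only in a₈'s list, so a₈ = 7.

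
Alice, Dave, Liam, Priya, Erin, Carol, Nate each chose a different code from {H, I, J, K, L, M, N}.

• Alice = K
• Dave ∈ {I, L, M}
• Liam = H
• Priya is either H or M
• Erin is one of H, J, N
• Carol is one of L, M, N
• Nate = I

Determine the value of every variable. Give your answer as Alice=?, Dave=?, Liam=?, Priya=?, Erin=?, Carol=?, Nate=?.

Alice must be K (only option left).
Liam must be H (only option left). Strike H from Priya, Erin.
Priya's domain is down to {M}, so Priya = M. Strike M from Dave, Carol.
Nate's domain is down to {I}, so Nate = I. Remove I from Dave.
Dave's domain is down to {L}, so Dave = L. Strike L from Carol.
Carol has just one choice, so Carol = N. Remove N from Erin.
Erin must be J (only option left).

Alice=K, Dave=L, Liam=H, Priya=M, Erin=J, Carol=N, Nate=I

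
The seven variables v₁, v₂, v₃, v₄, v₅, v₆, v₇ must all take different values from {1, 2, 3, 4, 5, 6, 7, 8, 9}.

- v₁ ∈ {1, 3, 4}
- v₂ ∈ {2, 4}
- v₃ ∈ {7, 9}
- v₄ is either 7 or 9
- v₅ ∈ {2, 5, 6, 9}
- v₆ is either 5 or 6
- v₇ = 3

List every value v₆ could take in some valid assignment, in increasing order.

v₇ has just one choice, so v₇ = 3. Eliminate 3 elsewhere: v₁.
v₃ and v₄ share exactly the 2 values {7, 9}; by pigeonhole those values go to them, so strike 7, 9 from v₅.
No further eliminations apply; v₆ can still be any of 5, 6.

5, 6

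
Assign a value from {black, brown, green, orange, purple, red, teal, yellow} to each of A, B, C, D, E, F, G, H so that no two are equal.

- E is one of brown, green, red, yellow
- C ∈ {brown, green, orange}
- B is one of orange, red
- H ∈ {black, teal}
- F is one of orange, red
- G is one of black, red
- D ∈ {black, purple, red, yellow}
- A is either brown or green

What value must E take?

yellow

The 8 variables draw from only 8 values {black, brown, green, orange, purple, red, teal, yellow}, so each is used; only D can be purple, hence D = purple.
Among the 7 still-open variables, teal fits only H (and all 7 values in {black, brown, green, orange, red, teal, yellow} must be used), so H = teal.
The 6 still-open variables together cover exactly {black, brown, green, orange, red, yellow} — 6 values for 6 variables — and black appears only in G's list, so G = black.
The 5 still-open variables draw from only 5 values {brown, green, orange, red, yellow}, so each is used; only E can be yellow, hence E = yellow.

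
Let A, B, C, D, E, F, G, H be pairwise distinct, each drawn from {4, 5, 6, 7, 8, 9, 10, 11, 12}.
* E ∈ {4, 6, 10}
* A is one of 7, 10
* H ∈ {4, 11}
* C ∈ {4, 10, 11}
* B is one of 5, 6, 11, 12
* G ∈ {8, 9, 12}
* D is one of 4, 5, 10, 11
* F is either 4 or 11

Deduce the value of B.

The 2 variables F and H are confined to {4, 11}, which locks those values in; drop them from B, C, D, E.
C's domain is down to {10}, so C = 10. So A, D, E can't be 10.
That leaves D = 5. Strike 5 from B.
E's domain is down to {6}, so E = 6. So B can't be 6.
So B = 12.

12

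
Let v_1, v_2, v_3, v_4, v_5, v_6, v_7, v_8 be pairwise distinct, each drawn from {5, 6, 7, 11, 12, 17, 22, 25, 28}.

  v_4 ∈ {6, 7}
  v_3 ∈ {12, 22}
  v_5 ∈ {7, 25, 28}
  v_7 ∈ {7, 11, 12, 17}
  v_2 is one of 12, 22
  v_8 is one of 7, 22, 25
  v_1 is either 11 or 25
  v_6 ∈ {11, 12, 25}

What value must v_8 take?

The 8 variables draw from only 8 values {6, 7, 11, 12, 17, 22, 25, 28}, so each is used; only v_4 can be 6, hence v_4 = 6.
Among the 7 still-open variables, 17 fits only v_7 (and all 7 values in {7, 11, 12, 17, 22, 25, 28} must be used), so v_7 = 17.
The 6 still-open variables draw from only 6 values {7, 11, 12, 22, 25, 28}, so each is used; only v_5 can be 28, hence v_5 = 28.
The 5 still-open variables draw from only 5 values {7, 11, 12, 22, 25}, so each is used; only v_8 can be 7, hence v_8 = 7.

7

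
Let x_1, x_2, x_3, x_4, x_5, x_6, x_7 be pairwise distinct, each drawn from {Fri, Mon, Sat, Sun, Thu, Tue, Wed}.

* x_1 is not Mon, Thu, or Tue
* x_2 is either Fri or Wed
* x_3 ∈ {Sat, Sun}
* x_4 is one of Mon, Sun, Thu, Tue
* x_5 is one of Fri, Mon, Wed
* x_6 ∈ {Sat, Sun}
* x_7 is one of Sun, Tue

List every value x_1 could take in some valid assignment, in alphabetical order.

Fri, Wed

The 7 variables draw from only 7 values {Fri, Mon, Sat, Sun, Thu, Tue, Wed}, so each is used; only x_4 can be Thu, hence x_4 = Thu.
Among the 6 still-open variables, Mon fits only x_5 (and all 6 values in {Fri, Mon, Sat, Sun, Tue, Wed} must be used), so x_5 = Mon.
The 5 still-open variables draw from only 5 values {Fri, Sat, Sun, Tue, Wed}, so each is used; only x_7 can be Tue, hence x_7 = Tue.
x_3 and x_6 share exactly the 2 values {Sat, Sun}; by pigeonhole those values go to them, so strike Sat, Sun from x_1.
No further eliminations apply; x_1 can still be any of Fri, Wed.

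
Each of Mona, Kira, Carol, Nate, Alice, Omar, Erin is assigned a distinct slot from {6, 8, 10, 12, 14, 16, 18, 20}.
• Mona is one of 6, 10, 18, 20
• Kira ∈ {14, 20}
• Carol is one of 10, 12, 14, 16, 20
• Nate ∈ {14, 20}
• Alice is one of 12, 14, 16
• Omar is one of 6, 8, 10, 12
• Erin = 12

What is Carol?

10

Erin must be 12 (only option left). So Carol, Alice, Omar can't be 12.
Kira and Nate between them cover only {14, 20} — a naked pair. Remove those values from Mona, Carol, Alice.
That leaves Alice = 16. Remove 16 from Carol.
So Carol = 10.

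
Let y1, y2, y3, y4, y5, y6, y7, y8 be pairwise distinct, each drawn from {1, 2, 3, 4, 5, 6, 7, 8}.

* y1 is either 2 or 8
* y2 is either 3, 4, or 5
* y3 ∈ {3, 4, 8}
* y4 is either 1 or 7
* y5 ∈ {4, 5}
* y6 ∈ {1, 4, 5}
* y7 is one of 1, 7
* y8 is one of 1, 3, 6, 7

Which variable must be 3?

y2

The 8 variables together cover exactly {1, 2, 3, 4, 5, 6, 7, 8} — 8 values for 8 variables — and 2 appears only in y1's list, so y1 = 2.
The 7 still-open variables draw from only 7 values {1, 3, 4, 5, 6, 7, 8}, so each is used; only y8 can be 6, hence y8 = 6.
The 6 still-open variables draw from only 6 values {1, 3, 4, 5, 7, 8}, so each is used; only y3 can be 8, hence y3 = 8.
Among the 5 still-open variables, 3 fits only y2 (and all 5 values in {1, 3, 4, 5, 7} must be used), so y2 = 3.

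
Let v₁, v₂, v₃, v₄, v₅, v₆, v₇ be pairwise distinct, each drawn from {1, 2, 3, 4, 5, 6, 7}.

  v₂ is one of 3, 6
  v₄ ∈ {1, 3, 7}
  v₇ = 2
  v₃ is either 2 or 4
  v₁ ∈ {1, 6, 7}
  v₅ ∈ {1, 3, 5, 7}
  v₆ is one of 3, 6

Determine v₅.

5

v₇ has just one choice, so v₇ = 2. Eliminate 2 elsewhere: v₃.
v₃'s domain is down to {4}, so v₃ = 4.
The 5 still-open variables draw from only 5 values {1, 3, 5, 6, 7}, so each is used; only v₅ can be 5, hence v₅ = 5.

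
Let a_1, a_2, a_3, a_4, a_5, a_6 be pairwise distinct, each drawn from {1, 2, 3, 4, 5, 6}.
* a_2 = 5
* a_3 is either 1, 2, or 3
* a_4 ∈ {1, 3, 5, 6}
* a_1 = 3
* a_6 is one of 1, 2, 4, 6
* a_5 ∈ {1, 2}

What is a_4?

6

a_1 must be 3 (only option left). Remove 3 from a_3, a_4.
That leaves a_2 = 5. Remove 5 from a_4.
The 4 still-open variables together cover exactly {1, 2, 4, 6} — 4 values for 4 variables — and 4 appears only in a_6's list, so a_6 = 4.
Among the 3 still-open variables, 6 fits only a_4 (and all 3 values in {1, 2, 6} must be used), so a_4 = 6.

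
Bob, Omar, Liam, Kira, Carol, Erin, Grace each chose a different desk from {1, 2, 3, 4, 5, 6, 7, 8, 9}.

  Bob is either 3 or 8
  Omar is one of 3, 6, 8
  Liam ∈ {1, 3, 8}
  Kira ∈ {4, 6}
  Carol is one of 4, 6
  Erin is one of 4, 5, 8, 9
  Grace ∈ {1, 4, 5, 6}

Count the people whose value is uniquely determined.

3

The 7 variables draw from only 7 values {1, 3, 4, 5, 6, 8, 9}, so each is used; only Erin can be 9, hence Erin = 9.
The 6 still-open variables draw from only 6 values {1, 3, 4, 5, 6, 8}, so each is used; only Grace can be 5, hence Grace = 5.
The 5 still-open variables draw from only 5 values {1, 3, 4, 6, 8}, so each is used; only Liam can be 1, hence Liam = 1.
The 2 variables Kira and Carol are confined to {4, 6}, which locks those values in; drop them from Omar.
Determined: Liam=1, Erin=9, Grace=5. The other people each still have more than one consistent value. That makes 3.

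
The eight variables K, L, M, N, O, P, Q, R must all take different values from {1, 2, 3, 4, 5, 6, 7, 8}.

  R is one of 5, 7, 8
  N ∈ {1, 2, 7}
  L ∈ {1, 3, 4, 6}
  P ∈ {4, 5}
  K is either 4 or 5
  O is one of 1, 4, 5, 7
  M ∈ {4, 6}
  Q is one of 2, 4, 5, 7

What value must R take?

The 8 variables draw from only 8 values {1, 2, 3, 4, 5, 6, 7, 8}, so each is used; only L can be 3, hence L = 3.
The 7 still-open variables together cover exactly {1, 2, 4, 5, 6, 7, 8} — 7 values for 7 variables — and 6 appears only in M's list, so M = 6.
Among the 6 still-open variables, 8 fits only R (and all 6 values in {1, 2, 4, 5, 7, 8} must be used), so R = 8.

8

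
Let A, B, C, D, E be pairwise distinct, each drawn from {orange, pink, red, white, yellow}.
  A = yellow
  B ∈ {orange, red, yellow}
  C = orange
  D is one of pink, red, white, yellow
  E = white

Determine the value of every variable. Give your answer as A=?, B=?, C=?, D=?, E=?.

A's domain is down to {yellow}, so A = yellow. So B, D can't be yellow.
C has just one choice, so C = orange. Strike orange from B.
E must be white (only option left). So D can't be white.
B must be red (only option left). Eliminate red elsewhere: D.
D has just one choice, so D = pink.

A=yellow, B=red, C=orange, D=pink, E=white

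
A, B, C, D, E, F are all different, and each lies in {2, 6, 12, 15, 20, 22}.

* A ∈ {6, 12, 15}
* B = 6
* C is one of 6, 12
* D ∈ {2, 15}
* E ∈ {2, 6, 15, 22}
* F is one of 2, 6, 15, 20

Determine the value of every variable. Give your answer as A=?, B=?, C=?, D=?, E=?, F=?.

B must be 6 (only option left). Strike 6 from A, C, E, F.
C must be 12 (only option left). Strike 12 from A.
That leaves A = 15. Eliminate 15 elsewhere: D, E, F.
D must be 2 (only option left). Strike 2 from E, F.
E must be 22 (only option left).
That leaves F = 20.

A=15, B=6, C=12, D=2, E=22, F=20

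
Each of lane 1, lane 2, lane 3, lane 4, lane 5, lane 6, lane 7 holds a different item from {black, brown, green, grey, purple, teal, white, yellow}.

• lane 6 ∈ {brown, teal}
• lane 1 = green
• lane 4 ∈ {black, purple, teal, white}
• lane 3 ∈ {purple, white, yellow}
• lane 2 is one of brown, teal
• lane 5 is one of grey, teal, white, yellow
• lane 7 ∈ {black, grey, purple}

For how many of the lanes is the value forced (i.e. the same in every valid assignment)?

lane 1 must be green (only option left).
The 2 variables lane 2 and lane 6 are confined to {brown, teal}, which locks those values in; drop them from lane 4, lane 5.
Determined: lane 1=green. The other lanes each still have more than one consistent value. That makes 1.

1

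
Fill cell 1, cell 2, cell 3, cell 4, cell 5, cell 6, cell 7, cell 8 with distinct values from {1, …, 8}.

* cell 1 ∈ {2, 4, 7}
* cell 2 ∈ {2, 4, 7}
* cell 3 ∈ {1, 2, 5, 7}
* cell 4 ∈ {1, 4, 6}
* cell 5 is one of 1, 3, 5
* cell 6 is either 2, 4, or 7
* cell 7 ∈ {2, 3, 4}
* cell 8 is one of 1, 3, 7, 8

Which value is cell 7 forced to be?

The 8 variables draw from only 8 values {1, 2, 3, 4, 5, 6, 7, 8}, so each is used; only cell 4 can be 6, hence cell 4 = 6.
The 7 still-open variables together cover exactly {1, 2, 3, 4, 5, 7, 8} — 7 values for 7 variables — and 8 appears only in cell 8's list, so cell 8 = 8.
cell 1, cell 2, cell 6 between them cover only {2, 4, 7} — a naked triple. Remove those values from cell 3, cell 7.
So cell 7 = 3.

3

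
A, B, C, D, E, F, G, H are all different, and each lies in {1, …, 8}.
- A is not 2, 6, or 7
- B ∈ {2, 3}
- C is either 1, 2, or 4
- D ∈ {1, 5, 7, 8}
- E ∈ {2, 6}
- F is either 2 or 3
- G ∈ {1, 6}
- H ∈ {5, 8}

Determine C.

4

The 8 variables draw from only 8 values {1, 2, 3, 4, 5, 6, 7, 8}, so each is used; only D can be 7, hence D = 7.
The 2 variables B and F are confined to {2, 3}, which locks those values in; drop them from A, C, E.
E has just one choice, so E = 6. Eliminate 6 elsewhere: G.
G has just one choice, so G = 1. So A, C can't be 1.
So C = 4.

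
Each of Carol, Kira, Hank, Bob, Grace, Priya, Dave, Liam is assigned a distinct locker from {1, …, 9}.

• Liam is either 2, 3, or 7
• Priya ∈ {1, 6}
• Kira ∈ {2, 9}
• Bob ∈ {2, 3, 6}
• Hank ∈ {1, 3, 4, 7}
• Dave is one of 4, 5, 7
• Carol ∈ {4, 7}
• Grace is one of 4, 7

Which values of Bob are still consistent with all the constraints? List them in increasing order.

Among the 8 variables, 5 fits only Dave (and all 8 values in {1, 2, 3, 4, 5, 6, 7, 9} must be used), so Dave = 5.
Among the 7 still-open variables, 9 fits only Kira (and all 7 values in {1, 2, 3, 4, 6, 7, 9} must be used), so Kira = 9.
Carol and Grace share exactly the 2 values {4, 7}; by pigeonhole those values go to them, so strike 4, 7 from Hank, Liam.
No further eliminations apply; Bob can still be any of 2, 3, 6.

2, 3, 6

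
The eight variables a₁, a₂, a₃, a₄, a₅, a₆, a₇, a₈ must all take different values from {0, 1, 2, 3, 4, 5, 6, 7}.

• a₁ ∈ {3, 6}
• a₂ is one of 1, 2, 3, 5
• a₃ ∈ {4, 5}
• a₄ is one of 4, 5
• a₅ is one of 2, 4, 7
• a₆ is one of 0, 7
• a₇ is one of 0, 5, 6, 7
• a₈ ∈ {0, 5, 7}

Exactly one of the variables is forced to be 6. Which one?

The 8 variables together cover exactly {0, 1, 2, 3, 4, 5, 6, 7} — 8 values for 8 variables — and 1 appears only in a₂'s list, so a₂ = 1.
Among the 7 still-open variables, 2 fits only a₅ (and all 7 values in {0, 2, 3, 4, 5, 6, 7} must be used), so a₅ = 2.
The 6 still-open variables draw from only 6 values {0, 3, 4, 5, 6, 7}, so each is used; only a₁ can be 3, hence a₁ = 3.
The 5 still-open variables draw from only 5 values {0, 4, 5, 6, 7}, so each is used; only a₇ can be 6, hence a₇ = 6.

a₇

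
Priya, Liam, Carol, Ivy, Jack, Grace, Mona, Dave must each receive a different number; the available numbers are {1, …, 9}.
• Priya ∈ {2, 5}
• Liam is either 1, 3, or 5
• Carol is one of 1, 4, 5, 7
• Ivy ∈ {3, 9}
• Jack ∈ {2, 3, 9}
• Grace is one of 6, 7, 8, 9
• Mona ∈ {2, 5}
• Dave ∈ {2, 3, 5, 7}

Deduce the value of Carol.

4

The 2 variables Priya and Mona are confined to {2, 5}, which locks those values in; drop them from Liam, Carol, Jack, Dave.
Ivy and Jack share exactly the 2 values {3, 9}; by pigeonhole those values go to them, so strike 3, 9 from Liam, Grace, Dave.
Liam has just one choice, so Liam = 1. So Carol can't be 1.
Dave has just one choice, so Dave = 7. So Carol, Grace can't be 7.
So Carol = 4.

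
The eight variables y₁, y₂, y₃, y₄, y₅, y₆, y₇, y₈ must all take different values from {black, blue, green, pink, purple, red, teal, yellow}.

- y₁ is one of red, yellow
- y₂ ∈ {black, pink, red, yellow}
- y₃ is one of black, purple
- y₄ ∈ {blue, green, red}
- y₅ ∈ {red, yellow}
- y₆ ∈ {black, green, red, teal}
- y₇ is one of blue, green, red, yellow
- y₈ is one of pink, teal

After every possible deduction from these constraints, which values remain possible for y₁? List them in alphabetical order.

red, yellow

The 8 variables draw from only 8 values {black, blue, green, pink, purple, red, teal, yellow}, so each is used; only y₃ can be purple, hence y₃ = purple.
The 2 variables y₁ and y₅ are confined to {red, yellow}, which locks those values in; drop them from y₂, y₄, y₆, y₇.
The 2 variables y₄ and y₇ are confined to {blue, green}, which locks those values in; drop them from y₆.
No further eliminations apply; y₁ can still be any of red, yellow.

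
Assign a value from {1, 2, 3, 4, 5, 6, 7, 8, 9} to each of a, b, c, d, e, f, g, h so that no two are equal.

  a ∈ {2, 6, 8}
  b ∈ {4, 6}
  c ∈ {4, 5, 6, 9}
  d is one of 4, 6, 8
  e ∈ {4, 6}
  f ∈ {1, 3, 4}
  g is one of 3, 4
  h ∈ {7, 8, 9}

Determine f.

The 2 variables b and e are confined to {4, 6}, which locks those values in; drop them from a, c, d, f, g.
d has just one choice, so d = 8. Eliminate 8 elsewhere: a, h.
g has just one choice, so g = 3. Strike 3 from f.
So f = 1.

1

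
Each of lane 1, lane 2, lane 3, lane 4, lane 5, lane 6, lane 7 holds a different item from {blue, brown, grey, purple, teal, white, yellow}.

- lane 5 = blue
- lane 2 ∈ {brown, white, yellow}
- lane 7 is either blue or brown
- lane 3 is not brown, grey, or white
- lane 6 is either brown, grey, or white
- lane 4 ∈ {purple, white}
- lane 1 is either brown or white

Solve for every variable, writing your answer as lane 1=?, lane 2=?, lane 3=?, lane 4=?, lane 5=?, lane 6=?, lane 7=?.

lane 1=white, lane 2=yellow, lane 3=teal, lane 4=purple, lane 5=blue, lane 6=grey, lane 7=brown

lane 5's domain is down to {blue}, so lane 5 = blue. Strike blue from lane 3, lane 7.
lane 7's domain is down to {brown}, so lane 7 = brown. So lane 1, lane 2, lane 6 can't be brown.
lane 1 must be white (only option left). Remove white from lane 2, lane 4, lane 6.
lane 2 must be yellow (only option left). Remove yellow from lane 3.
lane 4's domain is down to {purple}, so lane 4 = purple. Eliminate purple elsewhere: lane 3.
That leaves lane 6 = grey.
lane 3 has just one choice, so lane 3 = teal.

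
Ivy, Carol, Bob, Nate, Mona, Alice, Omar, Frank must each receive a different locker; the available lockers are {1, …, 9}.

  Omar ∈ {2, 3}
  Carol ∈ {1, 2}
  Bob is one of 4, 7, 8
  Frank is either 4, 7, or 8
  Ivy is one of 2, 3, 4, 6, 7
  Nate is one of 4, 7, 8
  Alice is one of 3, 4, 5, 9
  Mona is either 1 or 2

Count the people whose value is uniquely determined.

Carol and Mona between them cover only {1, 2} — a naked pair. Remove those values from Ivy, Omar.
Omar has just one choice, so Omar = 3. Eliminate 3 elsewhere: Ivy, Alice.
Bob, Nate, Frank share exactly the 3 values {4, 7, 8}; by pigeonhole those values go to them, so strike 4, 7, 8 from Ivy, Alice.
That leaves Ivy = 6.
Determined: Ivy=6, Omar=3. The other people each still have more than one consistent value. That makes 2.

2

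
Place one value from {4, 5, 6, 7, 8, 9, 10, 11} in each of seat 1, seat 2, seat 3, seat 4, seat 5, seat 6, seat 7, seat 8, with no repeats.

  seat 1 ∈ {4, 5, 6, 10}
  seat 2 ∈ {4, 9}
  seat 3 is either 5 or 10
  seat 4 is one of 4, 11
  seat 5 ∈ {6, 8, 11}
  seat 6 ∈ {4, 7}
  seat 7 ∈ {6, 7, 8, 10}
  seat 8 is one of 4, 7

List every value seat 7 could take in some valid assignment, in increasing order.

Among the 8 variables, 9 fits only seat 2 (and all 8 values in {4, 5, 6, 7, 8, 9, 10, 11} must be used), so seat 2 = 9.
seat 6 and seat 8 between them cover only {4, 7} — a naked pair. Remove those values from seat 1, seat 4, seat 7.
seat 4's domain is down to {11}, so seat 4 = 11. Eliminate 11 elsewhere: seat 5.
No further eliminations apply; seat 7 can still be any of 6, 8, 10.

6, 8, 10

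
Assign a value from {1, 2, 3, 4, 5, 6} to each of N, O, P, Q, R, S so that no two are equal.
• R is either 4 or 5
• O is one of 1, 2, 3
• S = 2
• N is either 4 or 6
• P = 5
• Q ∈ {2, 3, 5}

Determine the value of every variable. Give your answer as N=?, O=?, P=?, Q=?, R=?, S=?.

P must be 5 (only option left). Remove 5 from Q, R.
R must be 4 (only option left). Eliminate 4 elsewhere: N.
S has just one choice, so S = 2. Remove 2 from O, Q.
N's domain is down to {6}, so N = 6.
Q has just one choice, so Q = 3. So O can't be 3.
O has just one choice, so O = 1.

N=6, O=1, P=5, Q=3, R=4, S=2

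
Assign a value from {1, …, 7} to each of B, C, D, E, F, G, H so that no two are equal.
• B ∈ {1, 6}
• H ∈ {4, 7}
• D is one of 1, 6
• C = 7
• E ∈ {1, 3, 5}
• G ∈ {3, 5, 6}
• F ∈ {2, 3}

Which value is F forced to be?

C must be 7 (only option left). Remove 7 from H.
H's domain is down to {4}, so H = 4.
The 5 still-open variables together cover exactly {1, 2, 3, 5, 6} — 5 values for 5 variables — and 2 appears only in F's list, so F = 2.

2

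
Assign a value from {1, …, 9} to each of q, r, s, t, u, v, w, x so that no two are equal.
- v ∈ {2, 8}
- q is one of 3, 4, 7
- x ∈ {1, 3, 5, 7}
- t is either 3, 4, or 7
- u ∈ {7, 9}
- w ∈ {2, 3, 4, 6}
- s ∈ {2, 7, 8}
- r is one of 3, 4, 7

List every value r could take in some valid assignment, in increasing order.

3, 4, 7

q, r, t between them cover only {3, 4, 7} — a naked triple. Remove those values from s, u, w, x.
u has just one choice, so u = 9.
s and v between them cover only {2, 8} — a naked pair. Remove those values from w.
w's domain is down to {6}, so w = 6.
No further eliminations apply; r can still be any of 3, 4, 7.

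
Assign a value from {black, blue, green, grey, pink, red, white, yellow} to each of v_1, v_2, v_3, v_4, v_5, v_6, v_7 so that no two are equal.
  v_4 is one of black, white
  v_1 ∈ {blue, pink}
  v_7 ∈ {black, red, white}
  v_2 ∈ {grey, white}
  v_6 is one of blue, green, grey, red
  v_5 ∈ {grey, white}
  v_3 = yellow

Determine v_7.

v_3 must be yellow (only option left).
v_2 and v_5 between them cover only {grey, white} — a naked pair. Remove those values from v_4, v_6, v_7.
That leaves v_4 = black. Remove black from v_7.
So v_7 = red.

red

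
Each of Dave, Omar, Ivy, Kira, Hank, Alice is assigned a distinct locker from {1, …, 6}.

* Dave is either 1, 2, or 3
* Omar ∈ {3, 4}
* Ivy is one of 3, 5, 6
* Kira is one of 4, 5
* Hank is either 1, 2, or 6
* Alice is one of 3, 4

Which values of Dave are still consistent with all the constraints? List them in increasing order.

Omar and Alice between them cover only {3, 4} — a naked pair. Remove those values from Dave, Ivy, Kira.
Kira's domain is down to {5}, so Kira = 5. Eliminate 5 elsewhere: Ivy.
That leaves Ivy = 6. So Hank can't be 6.
No further eliminations apply; Dave can still be any of 1, 2.

1, 2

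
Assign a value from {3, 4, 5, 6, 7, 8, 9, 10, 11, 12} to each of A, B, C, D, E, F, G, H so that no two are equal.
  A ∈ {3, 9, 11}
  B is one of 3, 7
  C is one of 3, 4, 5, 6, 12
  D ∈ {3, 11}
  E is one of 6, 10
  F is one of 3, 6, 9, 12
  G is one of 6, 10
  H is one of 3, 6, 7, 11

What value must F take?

12

E and G share exactly the 2 values {6, 10}; by pigeonhole those values go to them, so strike 6, 10 from C, F, H.
B, D, H share exactly the 3 values {3, 7, 11}; by pigeonhole those values go to them, so strike 3, 7, 11 from A, C, F.
A's domain is down to {9}, so A = 9. Eliminate 9 elsewhere: F.
So F = 12.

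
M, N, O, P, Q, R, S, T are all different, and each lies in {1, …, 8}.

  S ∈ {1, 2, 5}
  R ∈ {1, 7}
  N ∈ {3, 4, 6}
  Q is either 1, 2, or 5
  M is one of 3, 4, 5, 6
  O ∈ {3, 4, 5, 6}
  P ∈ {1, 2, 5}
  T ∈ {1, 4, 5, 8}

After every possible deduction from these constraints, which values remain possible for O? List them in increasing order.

Among the 8 variables, 7 fits only R (and all 8 values in {1, 2, 3, 4, 5, 6, 7, 8} must be used), so R = 7.
Among the 7 still-open variables, 8 fits only T (and all 7 values in {1, 2, 3, 4, 5, 6, 8} must be used), so T = 8.
P, Q, S share exactly the 3 values {1, 2, 5}; by pigeonhole those values go to them, so strike 1, 2, 5 from M, O.
No further eliminations apply; O can still be any of 3, 4, 6.

3, 4, 6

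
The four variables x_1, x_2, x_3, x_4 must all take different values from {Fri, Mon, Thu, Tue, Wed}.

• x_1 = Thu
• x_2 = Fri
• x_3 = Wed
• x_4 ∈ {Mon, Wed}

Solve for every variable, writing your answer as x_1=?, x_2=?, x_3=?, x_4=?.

x_1's domain is down to {Thu}, so x_1 = Thu.
That leaves x_2 = Fri.
That leaves x_3 = Wed. So x_4 can't be Wed.
x_4 has just one choice, so x_4 = Mon.

x_1=Thu, x_2=Fri, x_3=Wed, x_4=Mon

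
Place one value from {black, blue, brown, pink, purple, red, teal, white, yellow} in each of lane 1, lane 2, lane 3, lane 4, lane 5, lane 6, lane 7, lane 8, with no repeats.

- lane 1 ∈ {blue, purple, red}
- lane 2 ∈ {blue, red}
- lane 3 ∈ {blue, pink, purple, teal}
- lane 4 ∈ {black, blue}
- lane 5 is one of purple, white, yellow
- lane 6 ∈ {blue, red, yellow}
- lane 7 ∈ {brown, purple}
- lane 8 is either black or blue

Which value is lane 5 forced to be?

lane 4 and lane 8 share exactly the 2 values {black, blue}; by pigeonhole those values go to them, so strike black, blue from lane 1, lane 2, lane 3, lane 6.
lane 2 has just one choice, so lane 2 = red. Strike red from lane 1, lane 6.
lane 6's domain is down to {yellow}, so lane 6 = yellow. Strike yellow from lane 5.
lane 1's domain is down to {purple}, so lane 1 = purple. Eliminate purple elsewhere: lane 3, lane 5, lane 7.
So lane 5 = white.

white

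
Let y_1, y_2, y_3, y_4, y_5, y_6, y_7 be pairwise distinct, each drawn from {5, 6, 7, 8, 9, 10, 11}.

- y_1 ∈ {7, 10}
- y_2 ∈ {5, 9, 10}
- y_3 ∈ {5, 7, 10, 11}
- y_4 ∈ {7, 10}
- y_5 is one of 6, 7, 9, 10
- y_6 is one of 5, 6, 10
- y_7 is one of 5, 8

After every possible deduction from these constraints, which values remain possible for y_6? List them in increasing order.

Among the 7 variables, 8 fits only y_7 (and all 7 values in {5, 6, 7, 8, 9, 10, 11} must be used), so y_7 = 8.
The 6 still-open variables together cover exactly {5, 6, 7, 9, 10, 11} — 6 values for 6 variables — and 11 appears only in y_3's list, so y_3 = 11.
y_1 and y_4 between them cover only {7, 10} — a naked pair. Remove those values from y_2, y_5, y_6.
No further eliminations apply; y_6 can still be any of 5, 6.

5, 6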